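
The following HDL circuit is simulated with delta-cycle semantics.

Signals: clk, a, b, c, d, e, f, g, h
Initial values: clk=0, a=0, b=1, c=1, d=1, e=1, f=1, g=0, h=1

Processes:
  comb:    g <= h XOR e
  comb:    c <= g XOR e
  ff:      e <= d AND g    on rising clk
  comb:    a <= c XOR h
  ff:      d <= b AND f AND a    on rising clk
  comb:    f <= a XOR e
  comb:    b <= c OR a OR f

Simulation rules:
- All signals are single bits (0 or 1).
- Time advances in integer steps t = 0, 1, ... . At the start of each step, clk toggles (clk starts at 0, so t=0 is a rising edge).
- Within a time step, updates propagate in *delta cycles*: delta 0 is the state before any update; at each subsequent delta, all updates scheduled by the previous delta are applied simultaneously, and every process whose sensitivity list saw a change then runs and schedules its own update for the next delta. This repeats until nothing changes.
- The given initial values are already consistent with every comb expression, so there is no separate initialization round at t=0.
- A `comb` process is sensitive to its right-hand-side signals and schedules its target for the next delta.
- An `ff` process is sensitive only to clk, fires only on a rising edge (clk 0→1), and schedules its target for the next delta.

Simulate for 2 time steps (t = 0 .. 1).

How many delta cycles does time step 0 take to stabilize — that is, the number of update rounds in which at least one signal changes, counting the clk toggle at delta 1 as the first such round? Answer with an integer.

t=0 Δ0: d=1 a=0 f=1 c=1 b=1 e=1 clk=0 g=0 h=1
  Δ1: clk:0→1
  Δ2: d:1→0, e:1→0
  Δ3: f:1→0, c:1→0, g:0→1
  Δ4: a:0→1, c:0→1, b:1→0
  Δ5: a:1→0, f:0→1, b:0→1
  Δ6: f:1→0
  (6Δ to stable)
t=1 Δ0: d=0 a=0 f=0 c=1 b=1 e=0 clk=1 g=1 h=1
  Δ1: clk:1→0
  (1Δ to stable)

6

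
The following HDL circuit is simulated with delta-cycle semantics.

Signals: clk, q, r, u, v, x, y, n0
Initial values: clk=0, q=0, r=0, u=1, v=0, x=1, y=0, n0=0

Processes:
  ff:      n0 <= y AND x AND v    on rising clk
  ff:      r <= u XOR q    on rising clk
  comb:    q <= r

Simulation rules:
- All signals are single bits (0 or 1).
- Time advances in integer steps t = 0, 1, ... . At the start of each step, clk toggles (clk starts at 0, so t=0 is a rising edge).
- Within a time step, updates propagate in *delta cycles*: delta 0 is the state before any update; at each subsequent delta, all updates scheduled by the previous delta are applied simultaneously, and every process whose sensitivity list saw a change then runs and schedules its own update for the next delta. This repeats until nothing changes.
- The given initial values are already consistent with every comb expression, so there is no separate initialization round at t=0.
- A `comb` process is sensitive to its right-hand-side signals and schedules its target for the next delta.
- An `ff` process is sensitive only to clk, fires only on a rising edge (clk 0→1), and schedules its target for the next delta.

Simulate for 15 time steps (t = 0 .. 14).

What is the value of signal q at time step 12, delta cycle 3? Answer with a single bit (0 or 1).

1

t0.Δ0 x=1 q=0 u=1 n0=0 clk=0 v=0 y=0 r=0
t0.Δ1 x=1 q=0 u=1 n0=0 clk=1 v=0 y=0 r=0
t0.Δ2 x=1 q=0 u=1 n0=0 clk=1 v=0 y=0 r=1
t0.Δ3 x=1 q=1 u=1 n0=0 clk=1 v=0 y=0 r=1
t1.Δ0 x=1 q=1 u=1 n0=0 clk=1 v=0 y=0 r=1
t1.Δ1 x=1 q=1 u=1 n0=0 clk=0 v=0 y=0 r=1
t2.Δ0 x=1 q=1 u=1 n0=0 clk=0 v=0 y=0 r=1
t2.Δ1 x=1 q=1 u=1 n0=0 clk=1 v=0 y=0 r=1
t2.Δ2 x=1 q=1 u=1 n0=0 clk=1 v=0 y=0 r=0
t2.Δ3 x=1 q=0 u=1 n0=0 clk=1 v=0 y=0 r=0
t3.Δ0 x=1 q=0 u=1 n0=0 clk=1 v=0 y=0 r=0
t3.Δ1 x=1 q=0 u=1 n0=0 clk=0 v=0 y=0 r=0
t4.Δ0 x=1 q=0 u=1 n0=0 clk=0 v=0 y=0 r=0
t4.Δ1 x=1 q=0 u=1 n0=0 clk=1 v=0 y=0 r=0
t4.Δ2 x=1 q=0 u=1 n0=0 clk=1 v=0 y=0 r=1
t4.Δ3 x=1 q=1 u=1 n0=0 clk=1 v=0 y=0 r=1
t5.Δ0 x=1 q=1 u=1 n0=0 clk=1 v=0 y=0 r=1
t5.Δ1 x=1 q=1 u=1 n0=0 clk=0 v=0 y=0 r=1
t6.Δ0 x=1 q=1 u=1 n0=0 clk=0 v=0 y=0 r=1
t6.Δ1 x=1 q=1 u=1 n0=0 clk=1 v=0 y=0 r=1
t6.Δ2 x=1 q=1 u=1 n0=0 clk=1 v=0 y=0 r=0
t6.Δ3 x=1 q=0 u=1 n0=0 clk=1 v=0 y=0 r=0
t7.Δ0 x=1 q=0 u=1 n0=0 clk=1 v=0 y=0 r=0
t7.Δ1 x=1 q=0 u=1 n0=0 clk=0 v=0 y=0 r=0
t8.Δ0 x=1 q=0 u=1 n0=0 clk=0 v=0 y=0 r=0
t8.Δ1 x=1 q=0 u=1 n0=0 clk=1 v=0 y=0 r=0
t8.Δ2 x=1 q=0 u=1 n0=0 clk=1 v=0 y=0 r=1
t8.Δ3 x=1 q=1 u=1 n0=0 clk=1 v=0 y=0 r=1
t9.Δ0 x=1 q=1 u=1 n0=0 clk=1 v=0 y=0 r=1
t9.Δ1 x=1 q=1 u=1 n0=0 clk=0 v=0 y=0 r=1
t10.Δ0 x=1 q=1 u=1 n0=0 clk=0 v=0 y=0 r=1
t10.Δ1 x=1 q=1 u=1 n0=0 clk=1 v=0 y=0 r=1
t10.Δ2 x=1 q=1 u=1 n0=0 clk=1 v=0 y=0 r=0
t10.Δ3 x=1 q=0 u=1 n0=0 clk=1 v=0 y=0 r=0
t11.Δ0 x=1 q=0 u=1 n0=0 clk=1 v=0 y=0 r=0
t11.Δ1 x=1 q=0 u=1 n0=0 clk=0 v=0 y=0 r=0
t12.Δ0 x=1 q=0 u=1 n0=0 clk=0 v=0 y=0 r=0
t12.Δ1 x=1 q=0 u=1 n0=0 clk=1 v=0 y=0 r=0
t12.Δ2 x=1 q=0 u=1 n0=0 clk=1 v=0 y=0 r=1
t12.Δ3 x=1 q=1 u=1 n0=0 clk=1 v=0 y=0 r=1
t13.Δ0 x=1 q=1 u=1 n0=0 clk=1 v=0 y=0 r=1
t13.Δ1 x=1 q=1 u=1 n0=0 clk=0 v=0 y=0 r=1
t14.Δ0 x=1 q=1 u=1 n0=0 clk=0 v=0 y=0 r=1
t14.Δ1 x=1 q=1 u=1 n0=0 clk=1 v=0 y=0 r=1
t14.Δ2 x=1 q=1 u=1 n0=0 clk=1 v=0 y=0 r=0
t14.Δ3 x=1 q=0 u=1 n0=0 clk=1 v=0 y=0 r=0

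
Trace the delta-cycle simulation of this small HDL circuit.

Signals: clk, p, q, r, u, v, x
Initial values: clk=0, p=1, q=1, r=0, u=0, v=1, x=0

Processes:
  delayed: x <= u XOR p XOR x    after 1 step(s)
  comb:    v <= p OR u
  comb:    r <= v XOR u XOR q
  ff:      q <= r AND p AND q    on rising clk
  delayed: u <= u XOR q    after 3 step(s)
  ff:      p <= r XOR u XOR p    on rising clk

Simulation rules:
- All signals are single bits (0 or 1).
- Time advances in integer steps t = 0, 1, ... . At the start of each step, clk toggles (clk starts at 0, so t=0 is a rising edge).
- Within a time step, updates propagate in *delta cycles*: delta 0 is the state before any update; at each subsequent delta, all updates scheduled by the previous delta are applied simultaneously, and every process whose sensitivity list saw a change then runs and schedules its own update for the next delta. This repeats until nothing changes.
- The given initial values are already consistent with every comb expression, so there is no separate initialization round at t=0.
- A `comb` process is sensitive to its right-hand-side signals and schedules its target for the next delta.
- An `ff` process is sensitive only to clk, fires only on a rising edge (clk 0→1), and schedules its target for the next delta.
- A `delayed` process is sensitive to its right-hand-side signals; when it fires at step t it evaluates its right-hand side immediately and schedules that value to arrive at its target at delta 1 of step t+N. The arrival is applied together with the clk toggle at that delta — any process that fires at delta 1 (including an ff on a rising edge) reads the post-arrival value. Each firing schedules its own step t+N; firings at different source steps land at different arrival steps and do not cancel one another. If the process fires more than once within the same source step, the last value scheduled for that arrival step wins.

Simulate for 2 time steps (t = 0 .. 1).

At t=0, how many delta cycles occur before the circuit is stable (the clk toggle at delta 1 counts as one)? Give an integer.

t0.Δ0 q=1 u=0 clk=0 r=0 v=1 x=0 p=1
t0.Δ1 q=1 u=0 clk=1 r=0 v=1 x=0 p=1
t0.Δ2 q=0 u=0 clk=1 r=0 v=1 x=0 p=1
t0.Δ3 q=0 u=0 clk=1 r=1 v=1 x=0 p=1
t1.Δ0 q=0 u=0 clk=1 r=1 v=1 x=0 p=1
t1.Δ1 q=0 u=0 clk=0 r=1 v=1 x=0 p=1

3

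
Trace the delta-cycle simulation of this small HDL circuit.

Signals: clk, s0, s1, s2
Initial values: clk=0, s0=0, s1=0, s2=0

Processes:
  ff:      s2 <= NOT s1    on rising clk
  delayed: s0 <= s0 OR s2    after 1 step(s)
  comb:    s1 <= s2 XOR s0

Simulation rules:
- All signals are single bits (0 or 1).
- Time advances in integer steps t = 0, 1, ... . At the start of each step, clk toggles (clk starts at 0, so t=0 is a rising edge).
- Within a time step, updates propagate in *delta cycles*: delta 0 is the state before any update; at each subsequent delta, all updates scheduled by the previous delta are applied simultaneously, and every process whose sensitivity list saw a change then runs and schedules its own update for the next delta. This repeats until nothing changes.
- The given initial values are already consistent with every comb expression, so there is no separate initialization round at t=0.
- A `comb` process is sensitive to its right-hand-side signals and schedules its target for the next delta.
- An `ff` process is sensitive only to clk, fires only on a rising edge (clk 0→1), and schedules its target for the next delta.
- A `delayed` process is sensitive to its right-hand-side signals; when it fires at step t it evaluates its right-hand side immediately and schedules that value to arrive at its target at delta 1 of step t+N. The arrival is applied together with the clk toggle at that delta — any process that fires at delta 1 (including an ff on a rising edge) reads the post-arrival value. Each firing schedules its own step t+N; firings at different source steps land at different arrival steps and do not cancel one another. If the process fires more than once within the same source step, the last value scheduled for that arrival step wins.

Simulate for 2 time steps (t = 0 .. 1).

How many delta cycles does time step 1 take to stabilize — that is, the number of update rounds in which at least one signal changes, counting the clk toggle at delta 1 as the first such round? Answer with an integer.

2

t0.Δ0 s0=0 s1=0 clk=0 s2=0
t0.Δ1 s0=0 s1=0 clk=1 s2=0
t0.Δ2 s0=0 s1=0 clk=1 s2=1
t0.Δ3 s0=0 s1=1 clk=1 s2=1
t1.Δ0 s0=0 s1=1 clk=1 s2=1
t1.Δ1 s0=1 s1=1 clk=0 s2=1
t1.Δ2 s0=1 s1=0 clk=0 s2=1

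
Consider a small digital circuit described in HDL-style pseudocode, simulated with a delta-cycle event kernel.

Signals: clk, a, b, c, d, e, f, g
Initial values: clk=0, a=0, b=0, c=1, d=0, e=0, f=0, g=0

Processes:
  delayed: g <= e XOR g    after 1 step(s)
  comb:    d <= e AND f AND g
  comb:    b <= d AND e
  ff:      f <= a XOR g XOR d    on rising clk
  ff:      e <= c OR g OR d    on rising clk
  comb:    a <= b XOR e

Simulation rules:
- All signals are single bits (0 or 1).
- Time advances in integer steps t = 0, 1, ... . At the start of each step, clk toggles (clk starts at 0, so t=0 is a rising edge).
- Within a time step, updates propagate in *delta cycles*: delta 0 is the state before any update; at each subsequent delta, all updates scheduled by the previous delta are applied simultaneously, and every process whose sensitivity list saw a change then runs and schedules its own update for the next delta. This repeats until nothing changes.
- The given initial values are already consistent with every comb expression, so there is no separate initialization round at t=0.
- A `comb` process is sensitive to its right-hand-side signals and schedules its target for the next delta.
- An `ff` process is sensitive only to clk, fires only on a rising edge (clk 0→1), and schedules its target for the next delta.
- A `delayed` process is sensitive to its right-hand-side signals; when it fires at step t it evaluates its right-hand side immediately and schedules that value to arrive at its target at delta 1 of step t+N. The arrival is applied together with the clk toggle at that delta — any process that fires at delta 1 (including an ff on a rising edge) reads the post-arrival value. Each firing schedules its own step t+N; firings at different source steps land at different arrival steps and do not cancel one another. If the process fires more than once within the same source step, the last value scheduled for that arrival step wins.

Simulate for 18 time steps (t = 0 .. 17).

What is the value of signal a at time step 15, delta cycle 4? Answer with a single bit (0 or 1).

[bits: g,a,f,clk,c,e,d,b]
t=0: Δ0=00001000 Δ1=00011000 Δ2=00011100 Δ3=01011100 | 3Δ
t=1: Δ0=01011100 Δ1=11001100 | 1Δ
t=2: Δ0=11001100 Δ1=01011100 Δ2=01111100 | 2Δ
t=3: Δ0=01111100 Δ1=11101100 Δ2=11101110 Δ3=11101111 Δ4=10101111 | 4Δ
t=4: Δ0=10101111 Δ1=00111111 Δ2=00111101 Δ3=00111100 Δ4=01111100 | 4Δ
t=5: Δ0=01111100 Δ1=11101100 Δ2=11101110 Δ3=11101111 Δ4=10101111 | 4Δ
t=6: Δ0=10101111 Δ1=00111111 Δ2=00111101 Δ3=00111100 Δ4=01111100 | 4Δ
t=7: Δ0=01111100 Δ1=11101100 Δ2=11101110 Δ3=11101111 Δ4=10101111 | 4Δ
t=8: Δ0=10101111 Δ1=00111111 Δ2=00111101 Δ3=00111100 Δ4=01111100 | 4Δ
t=9: Δ0=01111100 Δ1=11101100 Δ2=11101110 Δ3=11101111 Δ4=10101111 | 4Δ
t=10: Δ0=10101111 Δ1=00111111 Δ2=00111101 Δ3=00111100 Δ4=01111100 | 4Δ
t=11: Δ0=01111100 Δ1=11101100 Δ2=11101110 Δ3=11101111 Δ4=10101111 | 4Δ
t=12: Δ0=10101111 Δ1=00111111 Δ2=00111101 Δ3=00111100 Δ4=01111100 | 4Δ
t=13: Δ0=01111100 Δ1=11101100 Δ2=11101110 Δ3=11101111 Δ4=10101111 | 4Δ
t=14: Δ0=10101111 Δ1=00111111 Δ2=00111101 Δ3=00111100 Δ4=01111100 | 4Δ
t=15: Δ0=01111100 Δ1=11101100 Δ2=11101110 Δ3=11101111 Δ4=10101111 | 4Δ
t=16: Δ0=10101111 Δ1=00111111 Δ2=00111101 Δ3=00111100 Δ4=01111100 | 4Δ
t=17: Δ0=01111100 Δ1=11101100 Δ2=11101110 Δ3=11101111 Δ4=10101111 | 4Δ

0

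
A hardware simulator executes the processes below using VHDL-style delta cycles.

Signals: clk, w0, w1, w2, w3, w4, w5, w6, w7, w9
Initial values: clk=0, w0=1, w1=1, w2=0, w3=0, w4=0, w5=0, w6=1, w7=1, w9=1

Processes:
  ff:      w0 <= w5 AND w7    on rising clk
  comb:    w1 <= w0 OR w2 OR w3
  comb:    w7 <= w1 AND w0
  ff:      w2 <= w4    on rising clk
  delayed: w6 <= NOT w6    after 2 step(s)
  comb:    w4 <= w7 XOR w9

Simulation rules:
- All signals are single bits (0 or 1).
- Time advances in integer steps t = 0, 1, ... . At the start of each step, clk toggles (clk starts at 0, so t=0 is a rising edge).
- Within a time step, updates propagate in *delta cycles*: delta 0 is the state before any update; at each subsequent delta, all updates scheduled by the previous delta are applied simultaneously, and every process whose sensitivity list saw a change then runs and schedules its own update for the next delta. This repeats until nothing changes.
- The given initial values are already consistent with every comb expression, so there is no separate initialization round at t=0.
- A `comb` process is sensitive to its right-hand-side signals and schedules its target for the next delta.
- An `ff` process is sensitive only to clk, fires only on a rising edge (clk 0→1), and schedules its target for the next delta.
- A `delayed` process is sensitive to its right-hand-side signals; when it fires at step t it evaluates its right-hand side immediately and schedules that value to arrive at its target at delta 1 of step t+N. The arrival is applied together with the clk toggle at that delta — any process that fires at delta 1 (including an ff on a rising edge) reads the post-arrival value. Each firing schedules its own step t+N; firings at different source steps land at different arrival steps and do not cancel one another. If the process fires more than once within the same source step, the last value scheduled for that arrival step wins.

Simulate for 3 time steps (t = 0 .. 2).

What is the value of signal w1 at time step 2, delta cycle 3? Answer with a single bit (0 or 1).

t0.Δ0 w6=1 w5=0 w7=1 w0=1 w3=0 w1=1 w4=0 w2=0 clk=0 w9=1
t0.Δ1 w6=1 w5=0 w7=1 w0=1 w3=0 w1=1 w4=0 w2=0 clk=1 w9=1
t0.Δ2 w6=1 w5=0 w7=1 w0=0 w3=0 w1=1 w4=0 w2=0 clk=1 w9=1
t0.Δ3 w6=1 w5=0 w7=0 w0=0 w3=0 w1=0 w4=0 w2=0 clk=1 w9=1
t0.Δ4 w6=1 w5=0 w7=0 w0=0 w3=0 w1=0 w4=1 w2=0 clk=1 w9=1
t1.Δ0 w6=1 w5=0 w7=0 w0=0 w3=0 w1=0 w4=1 w2=0 clk=1 w9=1
t1.Δ1 w6=1 w5=0 w7=0 w0=0 w3=0 w1=0 w4=1 w2=0 clk=0 w9=1
t2.Δ0 w6=1 w5=0 w7=0 w0=0 w3=0 w1=0 w4=1 w2=0 clk=0 w9=1
t2.Δ1 w6=1 w5=0 w7=0 w0=0 w3=0 w1=0 w4=1 w2=0 clk=1 w9=1
t2.Δ2 w6=1 w5=0 w7=0 w0=0 w3=0 w1=0 w4=1 w2=1 clk=1 w9=1
t2.Δ3 w6=1 w5=0 w7=0 w0=0 w3=0 w1=1 w4=1 w2=1 clk=1 w9=1

1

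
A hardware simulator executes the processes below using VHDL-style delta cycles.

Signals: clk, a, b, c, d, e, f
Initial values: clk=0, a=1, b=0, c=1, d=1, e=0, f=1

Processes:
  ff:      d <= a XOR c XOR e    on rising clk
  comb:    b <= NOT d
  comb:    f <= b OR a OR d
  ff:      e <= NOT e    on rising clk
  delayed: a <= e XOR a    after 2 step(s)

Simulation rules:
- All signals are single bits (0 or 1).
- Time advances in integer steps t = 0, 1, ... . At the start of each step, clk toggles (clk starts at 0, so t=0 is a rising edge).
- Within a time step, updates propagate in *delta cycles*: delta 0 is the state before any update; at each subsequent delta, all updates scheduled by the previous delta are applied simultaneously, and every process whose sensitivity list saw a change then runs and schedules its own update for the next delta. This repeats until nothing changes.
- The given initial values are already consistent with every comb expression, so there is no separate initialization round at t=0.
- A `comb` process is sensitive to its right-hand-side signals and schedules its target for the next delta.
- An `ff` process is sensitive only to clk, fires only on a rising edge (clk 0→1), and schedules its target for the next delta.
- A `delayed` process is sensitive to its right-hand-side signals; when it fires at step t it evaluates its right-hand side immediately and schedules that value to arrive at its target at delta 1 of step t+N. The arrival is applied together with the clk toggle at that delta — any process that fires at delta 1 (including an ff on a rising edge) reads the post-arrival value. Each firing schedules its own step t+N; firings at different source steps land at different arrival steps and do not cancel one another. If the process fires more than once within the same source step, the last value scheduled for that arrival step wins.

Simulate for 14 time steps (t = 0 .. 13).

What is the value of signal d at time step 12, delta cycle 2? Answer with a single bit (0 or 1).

t0.Δ0 d=1 clk=0 f=1 a=1 e=0 b=0 c=1
t0.Δ1 d=1 clk=1 f=1 a=1 e=0 b=0 c=1
t0.Δ2 d=0 clk=1 f=1 a=1 e=1 b=0 c=1
t0.Δ3 d=0 clk=1 f=1 a=1 e=1 b=1 c=1
t1.Δ0 d=0 clk=1 f=1 a=1 e=1 b=1 c=1
t1.Δ1 d=0 clk=0 f=1 a=1 e=1 b=1 c=1
t2.Δ0 d=0 clk=0 f=1 a=1 e=1 b=1 c=1
t2.Δ1 d=0 clk=1 f=1 a=0 e=1 b=1 c=1
t2.Δ2 d=0 clk=1 f=1 a=0 e=0 b=1 c=1
t3.Δ0 d=0 clk=1 f=1 a=0 e=0 b=1 c=1
t3.Δ1 d=0 clk=0 f=1 a=0 e=0 b=1 c=1
t4.Δ0 d=0 clk=0 f=1 a=0 e=0 b=1 c=1
t4.Δ1 d=0 clk=1 f=1 a=0 e=0 b=1 c=1
t4.Δ2 d=1 clk=1 f=1 a=0 e=1 b=1 c=1
t4.Δ3 d=1 clk=1 f=1 a=0 e=1 b=0 c=1
t5.Δ0 d=1 clk=1 f=1 a=0 e=1 b=0 c=1
t5.Δ1 d=1 clk=0 f=1 a=0 e=1 b=0 c=1
t6.Δ0 d=1 clk=0 f=1 a=0 e=1 b=0 c=1
t6.Δ1 d=1 clk=1 f=1 a=1 e=1 b=0 c=1
t6.Δ2 d=1 clk=1 f=1 a=1 e=0 b=0 c=1
t7.Δ0 d=1 clk=1 f=1 a=1 e=0 b=0 c=1
t7.Δ1 d=1 clk=0 f=1 a=1 e=0 b=0 c=1
t8.Δ0 d=1 clk=0 f=1 a=1 e=0 b=0 c=1
t8.Δ1 d=1 clk=1 f=1 a=1 e=0 b=0 c=1
t8.Δ2 d=0 clk=1 f=1 a=1 e=1 b=0 c=1
t8.Δ3 d=0 clk=1 f=1 a=1 e=1 b=1 c=1
t9.Δ0 d=0 clk=1 f=1 a=1 e=1 b=1 c=1
t9.Δ1 d=0 clk=0 f=1 a=1 e=1 b=1 c=1
t10.Δ0 d=0 clk=0 f=1 a=1 e=1 b=1 c=1
t10.Δ1 d=0 clk=1 f=1 a=0 e=1 b=1 c=1
t10.Δ2 d=0 clk=1 f=1 a=0 e=0 b=1 c=1
t11.Δ0 d=0 clk=1 f=1 a=0 e=0 b=1 c=1
t11.Δ1 d=0 clk=0 f=1 a=0 e=0 b=1 c=1
t12.Δ0 d=0 clk=0 f=1 a=0 e=0 b=1 c=1
t12.Δ1 d=0 clk=1 f=1 a=0 e=0 b=1 c=1
t12.Δ2 d=1 clk=1 f=1 a=0 e=1 b=1 c=1
t12.Δ3 d=1 clk=1 f=1 a=0 e=1 b=0 c=1
t13.Δ0 d=1 clk=1 f=1 a=0 e=1 b=0 c=1
t13.Δ1 d=1 clk=0 f=1 a=0 e=1 b=0 c=1

1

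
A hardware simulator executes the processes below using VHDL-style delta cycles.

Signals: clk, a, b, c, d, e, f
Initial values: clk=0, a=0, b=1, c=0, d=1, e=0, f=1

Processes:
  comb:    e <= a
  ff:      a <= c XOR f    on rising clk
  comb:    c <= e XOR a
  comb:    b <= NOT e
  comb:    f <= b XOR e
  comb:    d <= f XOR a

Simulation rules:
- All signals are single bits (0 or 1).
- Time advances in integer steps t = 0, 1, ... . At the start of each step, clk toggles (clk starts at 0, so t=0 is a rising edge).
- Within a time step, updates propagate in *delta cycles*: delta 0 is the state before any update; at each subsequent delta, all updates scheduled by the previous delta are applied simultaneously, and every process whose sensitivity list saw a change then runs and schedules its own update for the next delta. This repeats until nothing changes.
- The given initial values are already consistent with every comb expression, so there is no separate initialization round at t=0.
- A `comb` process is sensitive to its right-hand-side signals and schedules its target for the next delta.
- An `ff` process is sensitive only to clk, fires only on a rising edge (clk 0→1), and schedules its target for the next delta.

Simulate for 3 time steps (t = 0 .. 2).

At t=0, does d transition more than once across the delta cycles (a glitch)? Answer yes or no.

[bits: c,d,clk,f,a,e,b]
t=0: Δ0=0101001 Δ1=0111001 Δ2=0111101 Δ3=1011111 Δ4=0010110 Δ5=0111110 Δ6=0011110 | 6Δ
t=1: Δ0=0011110 Δ1=0001110 | 1Δ
t=2: Δ0=0001110 Δ1=0011110 | 1Δ

yes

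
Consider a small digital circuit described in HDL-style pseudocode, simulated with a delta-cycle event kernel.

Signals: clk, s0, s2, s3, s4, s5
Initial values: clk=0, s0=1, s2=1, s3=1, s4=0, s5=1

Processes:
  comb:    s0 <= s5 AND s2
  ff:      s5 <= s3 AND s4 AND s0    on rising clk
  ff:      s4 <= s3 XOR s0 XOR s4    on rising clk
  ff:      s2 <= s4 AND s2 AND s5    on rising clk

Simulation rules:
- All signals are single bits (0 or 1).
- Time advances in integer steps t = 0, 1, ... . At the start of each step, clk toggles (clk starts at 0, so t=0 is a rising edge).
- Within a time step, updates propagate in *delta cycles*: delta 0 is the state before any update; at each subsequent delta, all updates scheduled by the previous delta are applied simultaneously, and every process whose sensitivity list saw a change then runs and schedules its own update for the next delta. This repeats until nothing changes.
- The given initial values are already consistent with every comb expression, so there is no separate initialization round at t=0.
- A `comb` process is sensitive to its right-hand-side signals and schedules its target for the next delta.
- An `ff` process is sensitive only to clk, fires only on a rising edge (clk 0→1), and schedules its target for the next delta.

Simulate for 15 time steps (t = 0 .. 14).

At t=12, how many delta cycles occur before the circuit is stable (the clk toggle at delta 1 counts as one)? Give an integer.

2

t=0 Δ0: s3=1 s0=1 s4=0 s5=1 clk=0 s2=1
  Δ1: clk:0→1
  Δ2: s5:1→0, s2:1→0
  Δ3: s0:1→0
  (3Δ to stable)
t=1 Δ0: s3=1 s0=0 s4=0 s5=0 clk=1 s2=0
  Δ1: clk:1→0
  (1Δ to stable)
t=2 Δ0: s3=1 s0=0 s4=0 s5=0 clk=0 s2=0
  Δ1: clk:0→1
  Δ2: s4:0→1
  (2Δ to stable)
t=3 Δ0: s3=1 s0=0 s4=1 s5=0 clk=1 s2=0
  Δ1: clk:1→0
  (1Δ to stable)
t=4 Δ0: s3=1 s0=0 s4=1 s5=0 clk=0 s2=0
  Δ1: clk:0→1
  Δ2: s4:1→0
  (2Δ to stable)
t=5 Δ0: s3=1 s0=0 s4=0 s5=0 clk=1 s2=0
  Δ1: clk:1→0
  (1Δ to stable)
t=6 Δ0: s3=1 s0=0 s4=0 s5=0 clk=0 s2=0
  Δ1: clk:0→1
  Δ2: s4:0→1
  (2Δ to stable)
t=7 Δ0: s3=1 s0=0 s4=1 s5=0 clk=1 s2=0
  Δ1: clk:1→0
  (1Δ to stable)
t=8 Δ0: s3=1 s0=0 s4=1 s5=0 clk=0 s2=0
  Δ1: clk:0→1
  Δ2: s4:1→0
  (2Δ to stable)
t=9 Δ0: s3=1 s0=0 s4=0 s5=0 clk=1 s2=0
  Δ1: clk:1→0
  (1Δ to stable)
t=10 Δ0: s3=1 s0=0 s4=0 s5=0 clk=0 s2=0
  Δ1: clk:0→1
  Δ2: s4:0→1
  (2Δ to stable)
t=11 Δ0: s3=1 s0=0 s4=1 s5=0 clk=1 s2=0
  Δ1: clk:1→0
  (1Δ to stable)
t=12 Δ0: s3=1 s0=0 s4=1 s5=0 clk=0 s2=0
  Δ1: clk:0→1
  Δ2: s4:1→0
  (2Δ to stable)
t=13 Δ0: s3=1 s0=0 s4=0 s5=0 clk=1 s2=0
  Δ1: clk:1→0
  (1Δ to stable)
t=14 Δ0: s3=1 s0=0 s4=0 s5=0 clk=0 s2=0
  Δ1: clk:0→1
  Δ2: s4:0→1
  (2Δ to stable)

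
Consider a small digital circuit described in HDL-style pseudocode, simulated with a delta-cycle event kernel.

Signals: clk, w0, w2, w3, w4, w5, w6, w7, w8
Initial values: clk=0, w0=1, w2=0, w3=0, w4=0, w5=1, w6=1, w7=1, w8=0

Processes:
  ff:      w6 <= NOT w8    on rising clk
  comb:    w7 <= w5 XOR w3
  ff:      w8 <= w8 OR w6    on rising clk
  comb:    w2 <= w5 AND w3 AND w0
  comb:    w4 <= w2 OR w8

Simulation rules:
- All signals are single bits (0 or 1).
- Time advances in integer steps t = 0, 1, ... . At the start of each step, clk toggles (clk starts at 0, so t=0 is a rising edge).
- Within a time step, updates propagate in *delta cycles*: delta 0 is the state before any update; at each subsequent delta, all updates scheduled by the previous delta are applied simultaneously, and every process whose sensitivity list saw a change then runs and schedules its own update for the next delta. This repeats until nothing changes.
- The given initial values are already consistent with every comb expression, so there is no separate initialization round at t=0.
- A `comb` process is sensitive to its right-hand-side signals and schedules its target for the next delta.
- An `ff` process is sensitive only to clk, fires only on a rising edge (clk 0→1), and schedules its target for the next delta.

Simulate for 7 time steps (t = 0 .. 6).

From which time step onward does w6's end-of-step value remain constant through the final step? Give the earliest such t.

2

t0.Δ0 w8=0 w2=0 w7=1 w6=1 w4=0 w5=1 clk=0 w3=0 w0=1
t0.Δ1 w8=0 w2=0 w7=1 w6=1 w4=0 w5=1 clk=1 w3=0 w0=1
t0.Δ2 w8=1 w2=0 w7=1 w6=1 w4=0 w5=1 clk=1 w3=0 w0=1
t0.Δ3 w8=1 w2=0 w7=1 w6=1 w4=1 w5=1 clk=1 w3=0 w0=1
t1.Δ0 w8=1 w2=0 w7=1 w6=1 w4=1 w5=1 clk=1 w3=0 w0=1
t1.Δ1 w8=1 w2=0 w7=1 w6=1 w4=1 w5=1 clk=0 w3=0 w0=1
t2.Δ0 w8=1 w2=0 w7=1 w6=1 w4=1 w5=1 clk=0 w3=0 w0=1
t2.Δ1 w8=1 w2=0 w7=1 w6=1 w4=1 w5=1 clk=1 w3=0 w0=1
t2.Δ2 w8=1 w2=0 w7=1 w6=0 w4=1 w5=1 clk=1 w3=0 w0=1
t3.Δ0 w8=1 w2=0 w7=1 w6=0 w4=1 w5=1 clk=1 w3=0 w0=1
t3.Δ1 w8=1 w2=0 w7=1 w6=0 w4=1 w5=1 clk=0 w3=0 w0=1
t4.Δ0 w8=1 w2=0 w7=1 w6=0 w4=1 w5=1 clk=0 w3=0 w0=1
t4.Δ1 w8=1 w2=0 w7=1 w6=0 w4=1 w5=1 clk=1 w3=0 w0=1
t5.Δ0 w8=1 w2=0 w7=1 w6=0 w4=1 w5=1 clk=1 w3=0 w0=1
t5.Δ1 w8=1 w2=0 w7=1 w6=0 w4=1 w5=1 clk=0 w3=0 w0=1
t6.Δ0 w8=1 w2=0 w7=1 w6=0 w4=1 w5=1 clk=0 w3=0 w0=1
t6.Δ1 w8=1 w2=0 w7=1 w6=0 w4=1 w5=1 clk=1 w3=0 w0=1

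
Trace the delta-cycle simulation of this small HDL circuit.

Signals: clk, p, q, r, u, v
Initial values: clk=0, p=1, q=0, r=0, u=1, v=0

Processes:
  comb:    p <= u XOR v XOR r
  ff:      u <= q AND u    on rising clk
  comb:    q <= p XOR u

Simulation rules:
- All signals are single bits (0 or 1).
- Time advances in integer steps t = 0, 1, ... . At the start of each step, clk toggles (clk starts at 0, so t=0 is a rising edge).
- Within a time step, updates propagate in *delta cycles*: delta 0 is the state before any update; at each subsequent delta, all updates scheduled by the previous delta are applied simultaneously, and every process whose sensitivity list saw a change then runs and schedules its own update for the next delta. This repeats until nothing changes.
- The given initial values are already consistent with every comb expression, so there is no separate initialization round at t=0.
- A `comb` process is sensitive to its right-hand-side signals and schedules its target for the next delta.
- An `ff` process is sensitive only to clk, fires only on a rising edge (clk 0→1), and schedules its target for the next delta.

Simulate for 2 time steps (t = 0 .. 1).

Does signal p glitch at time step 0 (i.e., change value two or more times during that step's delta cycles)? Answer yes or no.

t0.Δ0 p=1 v=0 u=1 r=0 q=0 clk=0
t0.Δ1 p=1 v=0 u=1 r=0 q=0 clk=1
t0.Δ2 p=1 v=0 u=0 r=0 q=0 clk=1
t0.Δ3 p=0 v=0 u=0 r=0 q=1 clk=1
t0.Δ4 p=0 v=0 u=0 r=0 q=0 clk=1
t1.Δ0 p=0 v=0 u=0 r=0 q=0 clk=1
t1.Δ1 p=0 v=0 u=0 r=0 q=0 clk=0

no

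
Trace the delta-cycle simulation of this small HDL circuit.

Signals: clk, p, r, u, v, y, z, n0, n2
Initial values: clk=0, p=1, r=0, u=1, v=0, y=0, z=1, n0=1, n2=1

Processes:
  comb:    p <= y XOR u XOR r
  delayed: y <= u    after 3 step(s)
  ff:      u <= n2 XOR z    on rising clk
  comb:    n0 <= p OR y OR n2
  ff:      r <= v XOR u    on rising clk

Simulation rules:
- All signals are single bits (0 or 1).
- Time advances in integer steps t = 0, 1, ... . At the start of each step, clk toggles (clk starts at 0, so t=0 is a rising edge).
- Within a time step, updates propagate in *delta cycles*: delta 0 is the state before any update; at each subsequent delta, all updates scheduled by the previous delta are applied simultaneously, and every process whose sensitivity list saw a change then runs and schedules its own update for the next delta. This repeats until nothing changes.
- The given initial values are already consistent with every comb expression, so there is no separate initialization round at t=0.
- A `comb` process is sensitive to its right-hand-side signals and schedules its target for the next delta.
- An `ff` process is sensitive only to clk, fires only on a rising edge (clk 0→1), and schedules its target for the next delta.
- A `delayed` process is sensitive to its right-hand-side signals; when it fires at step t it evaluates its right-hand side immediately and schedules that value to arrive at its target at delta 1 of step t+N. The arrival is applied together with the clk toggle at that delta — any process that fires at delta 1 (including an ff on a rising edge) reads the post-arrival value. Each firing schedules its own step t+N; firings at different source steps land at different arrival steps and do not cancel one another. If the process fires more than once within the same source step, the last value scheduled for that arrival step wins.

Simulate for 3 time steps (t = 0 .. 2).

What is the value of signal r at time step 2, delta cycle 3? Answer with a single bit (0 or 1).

[bits: r,p,y,clk,z,u,n2,v,n0]
t=0: Δ0=010011101 Δ1=010111101 Δ2=110110101 | 2Δ
t=1: Δ0=110110101 Δ1=110010101 | 1Δ
t=2: Δ0=110010101 Δ1=110110101 Δ2=010110101 Δ3=000110101 | 3Δ

0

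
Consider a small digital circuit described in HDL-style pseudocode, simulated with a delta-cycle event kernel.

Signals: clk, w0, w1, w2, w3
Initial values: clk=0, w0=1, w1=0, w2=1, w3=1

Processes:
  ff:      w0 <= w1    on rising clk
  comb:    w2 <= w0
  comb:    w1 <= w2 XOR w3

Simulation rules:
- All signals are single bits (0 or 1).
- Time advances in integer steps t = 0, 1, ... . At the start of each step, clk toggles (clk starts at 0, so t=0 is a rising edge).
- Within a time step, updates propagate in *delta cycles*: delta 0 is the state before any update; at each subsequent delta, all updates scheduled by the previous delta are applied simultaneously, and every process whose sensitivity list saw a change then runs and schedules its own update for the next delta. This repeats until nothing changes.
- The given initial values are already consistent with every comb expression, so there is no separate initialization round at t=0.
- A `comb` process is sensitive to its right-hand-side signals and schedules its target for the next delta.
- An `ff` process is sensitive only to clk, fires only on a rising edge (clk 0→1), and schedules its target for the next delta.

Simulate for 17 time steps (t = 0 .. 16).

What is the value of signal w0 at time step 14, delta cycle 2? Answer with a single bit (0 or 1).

[bits: clk,w1,w3,w0,w2]
t=0: Δ0=00111 Δ1=10111 Δ2=10101 Δ3=10100 Δ4=11100 | 4Δ
t=1: Δ0=11100 Δ1=01100 | 1Δ
t=2: Δ0=01100 Δ1=11100 Δ2=11110 Δ3=11111 Δ4=10111 | 4Δ
t=3: Δ0=10111 Δ1=00111 | 1Δ
t=4: Δ0=00111 Δ1=10111 Δ2=10101 Δ3=10100 Δ4=11100 | 4Δ
t=5: Δ0=11100 Δ1=01100 | 1Δ
t=6: Δ0=01100 Δ1=11100 Δ2=11110 Δ3=11111 Δ4=10111 | 4Δ
t=7: Δ0=10111 Δ1=00111 | 1Δ
t=8: Δ0=00111 Δ1=10111 Δ2=10101 Δ3=10100 Δ4=11100 | 4Δ
t=9: Δ0=11100 Δ1=01100 | 1Δ
t=10: Δ0=01100 Δ1=11100 Δ2=11110 Δ3=11111 Δ4=10111 | 4Δ
t=11: Δ0=10111 Δ1=00111 | 1Δ
t=12: Δ0=00111 Δ1=10111 Δ2=10101 Δ3=10100 Δ4=11100 | 4Δ
t=13: Δ0=11100 Δ1=01100 | 1Δ
t=14: Δ0=01100 Δ1=11100 Δ2=11110 Δ3=11111 Δ4=10111 | 4Δ
t=15: Δ0=10111 Δ1=00111 | 1Δ
t=16: Δ0=00111 Δ1=10111 Δ2=10101 Δ3=10100 Δ4=11100 | 4Δ

1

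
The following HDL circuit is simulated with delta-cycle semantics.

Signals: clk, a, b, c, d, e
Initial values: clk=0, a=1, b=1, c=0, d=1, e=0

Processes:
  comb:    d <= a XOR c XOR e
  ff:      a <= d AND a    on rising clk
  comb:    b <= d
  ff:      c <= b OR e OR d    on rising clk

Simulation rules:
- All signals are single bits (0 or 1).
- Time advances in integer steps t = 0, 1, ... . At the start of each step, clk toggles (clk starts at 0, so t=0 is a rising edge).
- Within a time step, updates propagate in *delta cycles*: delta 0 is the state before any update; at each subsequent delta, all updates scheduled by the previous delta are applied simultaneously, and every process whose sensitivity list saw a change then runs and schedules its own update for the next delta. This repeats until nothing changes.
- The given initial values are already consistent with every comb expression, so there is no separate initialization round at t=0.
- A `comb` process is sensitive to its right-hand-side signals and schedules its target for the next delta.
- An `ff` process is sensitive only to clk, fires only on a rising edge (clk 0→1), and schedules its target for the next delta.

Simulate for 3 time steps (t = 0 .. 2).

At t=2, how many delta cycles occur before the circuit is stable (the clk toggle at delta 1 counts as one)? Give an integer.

2

[bits: b,clk,a,d,e,c]
t=0: Δ0=101100 Δ1=111100 Δ2=111101 Δ3=111001 Δ4=011001 | 4Δ
t=1: Δ0=011001 Δ1=001001 | 1Δ
t=2: Δ0=001001 Δ1=011001 Δ2=010000 | 2Δ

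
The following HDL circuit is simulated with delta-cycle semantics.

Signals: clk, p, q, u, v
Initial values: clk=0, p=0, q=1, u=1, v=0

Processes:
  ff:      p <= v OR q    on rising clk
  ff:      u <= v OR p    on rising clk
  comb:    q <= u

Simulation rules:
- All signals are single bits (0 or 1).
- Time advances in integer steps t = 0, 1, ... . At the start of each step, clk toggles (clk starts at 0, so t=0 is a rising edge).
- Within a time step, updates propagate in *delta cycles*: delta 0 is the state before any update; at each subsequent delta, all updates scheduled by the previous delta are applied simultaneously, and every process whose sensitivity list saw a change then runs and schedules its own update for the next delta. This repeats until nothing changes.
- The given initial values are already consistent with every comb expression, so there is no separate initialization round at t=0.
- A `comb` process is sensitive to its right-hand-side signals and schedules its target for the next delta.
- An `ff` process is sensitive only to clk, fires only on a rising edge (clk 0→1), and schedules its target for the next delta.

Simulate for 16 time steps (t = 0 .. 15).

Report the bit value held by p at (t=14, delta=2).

0

t=0 Δ0: u=1 q=1 clk=0 p=0 v=0
  Δ1: clk:0→1
  Δ2: u:1→0, p:0→1
  Δ3: q:1→0
  (3Δ to stable)
t=1 Δ0: u=0 q=0 clk=1 p=1 v=0
  Δ1: clk:1→0
  (1Δ to stable)
t=2 Δ0: u=0 q=0 clk=0 p=1 v=0
  Δ1: clk:0→1
  Δ2: u:0→1, p:1→0
  Δ3: q:0→1
  (3Δ to stable)
t=3 Δ0: u=1 q=1 clk=1 p=0 v=0
  Δ1: clk:1→0
  (1Δ to stable)
t=4 Δ0: u=1 q=1 clk=0 p=0 v=0
  Δ1: clk:0→1
  Δ2: u:1→0, p:0→1
  Δ3: q:1→0
  (3Δ to stable)
t=5 Δ0: u=0 q=0 clk=1 p=1 v=0
  Δ1: clk:1→0
  (1Δ to stable)
t=6 Δ0: u=0 q=0 clk=0 p=1 v=0
  Δ1: clk:0→1
  Δ2: u:0→1, p:1→0
  Δ3: q:0→1
  (3Δ to stable)
t=7 Δ0: u=1 q=1 clk=1 p=0 v=0
  Δ1: clk:1→0
  (1Δ to stable)
t=8 Δ0: u=1 q=1 clk=0 p=0 v=0
  Δ1: clk:0→1
  Δ2: u:1→0, p:0→1
  Δ3: q:1→0
  (3Δ to stable)
t=9 Δ0: u=0 q=0 clk=1 p=1 v=0
  Δ1: clk:1→0
  (1Δ to stable)
t=10 Δ0: u=0 q=0 clk=0 p=1 v=0
  Δ1: clk:0→1
  Δ2: u:0→1, p:1→0
  Δ3: q:0→1
  (3Δ to stable)
t=11 Δ0: u=1 q=1 clk=1 p=0 v=0
  Δ1: clk:1→0
  (1Δ to stable)
t=12 Δ0: u=1 q=1 clk=0 p=0 v=0
  Δ1: clk:0→1
  Δ2: u:1→0, p:0→1
  Δ3: q:1→0
  (3Δ to stable)
t=13 Δ0: u=0 q=0 clk=1 p=1 v=0
  Δ1: clk:1→0
  (1Δ to stable)
t=14 Δ0: u=0 q=0 clk=0 p=1 v=0
  Δ1: clk:0→1
  Δ2: u:0→1, p:1→0
  Δ3: q:0→1
  (3Δ to stable)
t=15 Δ0: u=1 q=1 clk=1 p=0 v=0
  Δ1: clk:1→0
  (1Δ to stable)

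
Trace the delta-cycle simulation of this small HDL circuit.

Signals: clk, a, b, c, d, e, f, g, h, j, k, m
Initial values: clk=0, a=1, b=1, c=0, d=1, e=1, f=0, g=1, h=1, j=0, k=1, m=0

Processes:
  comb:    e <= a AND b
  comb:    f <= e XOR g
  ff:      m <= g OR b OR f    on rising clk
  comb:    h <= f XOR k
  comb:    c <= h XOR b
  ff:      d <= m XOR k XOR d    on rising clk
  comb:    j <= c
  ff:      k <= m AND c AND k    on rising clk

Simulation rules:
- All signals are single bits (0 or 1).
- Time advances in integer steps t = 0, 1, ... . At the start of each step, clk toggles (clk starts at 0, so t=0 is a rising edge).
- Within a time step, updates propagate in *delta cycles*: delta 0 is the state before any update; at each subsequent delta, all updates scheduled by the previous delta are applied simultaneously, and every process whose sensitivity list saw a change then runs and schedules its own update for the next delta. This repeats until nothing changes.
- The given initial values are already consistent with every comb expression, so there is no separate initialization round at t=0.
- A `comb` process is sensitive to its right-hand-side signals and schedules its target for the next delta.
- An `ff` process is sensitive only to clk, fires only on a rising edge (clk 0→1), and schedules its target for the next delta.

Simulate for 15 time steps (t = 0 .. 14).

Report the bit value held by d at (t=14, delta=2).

[bits: f,d,e,g,b,c,m,h,clk,j,a,k]
t=0: Δ0=011110010011 Δ1=011110011011 Δ2=001110111010 Δ3=001110101010 Δ4=001111101010 Δ5=001111101110 | 5Δ
t=1: Δ0=001111101110 Δ1=001111100110 | 1Δ
t=2: Δ0=001111100110 Δ1=001111101110 Δ2=011111101110 | 2Δ
t=3: Δ0=011111101110 Δ1=011111100110 | 1Δ
t=4: Δ0=011111100110 Δ1=011111101110 Δ2=001111101110 | 2Δ
t=5: Δ0=001111101110 Δ1=001111100110 | 1Δ
t=6: Δ0=001111100110 Δ1=001111101110 Δ2=011111101110 | 2Δ
t=7: Δ0=011111101110 Δ1=011111100110 | 1Δ
t=8: Δ0=011111100110 Δ1=011111101110 Δ2=001111101110 | 2Δ
t=9: Δ0=001111101110 Δ1=001111100110 | 1Δ
t=10: Δ0=001111100110 Δ1=001111101110 Δ2=011111101110 | 2Δ
t=11: Δ0=011111101110 Δ1=011111100110 | 1Δ
t=12: Δ0=011111100110 Δ1=011111101110 Δ2=001111101110 | 2Δ
t=13: Δ0=001111101110 Δ1=001111100110 | 1Δ
t=14: Δ0=001111100110 Δ1=001111101110 Δ2=011111101110 | 2Δ

1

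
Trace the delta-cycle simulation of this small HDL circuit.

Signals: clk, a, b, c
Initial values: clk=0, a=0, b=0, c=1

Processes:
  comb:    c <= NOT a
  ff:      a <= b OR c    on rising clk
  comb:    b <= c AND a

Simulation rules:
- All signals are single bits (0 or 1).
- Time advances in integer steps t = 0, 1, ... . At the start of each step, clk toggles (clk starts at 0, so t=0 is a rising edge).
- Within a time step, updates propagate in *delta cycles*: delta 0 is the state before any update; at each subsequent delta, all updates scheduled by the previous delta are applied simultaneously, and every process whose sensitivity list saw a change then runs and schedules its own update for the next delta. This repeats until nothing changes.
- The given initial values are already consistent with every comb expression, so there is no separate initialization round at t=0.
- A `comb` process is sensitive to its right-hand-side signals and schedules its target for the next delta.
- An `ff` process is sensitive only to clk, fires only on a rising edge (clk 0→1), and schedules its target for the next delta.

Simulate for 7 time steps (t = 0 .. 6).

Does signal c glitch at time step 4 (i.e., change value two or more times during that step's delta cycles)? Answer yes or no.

t0.Δ0 clk=0 b=0 a=0 c=1
t0.Δ1 clk=1 b=0 a=0 c=1
t0.Δ2 clk=1 b=0 a=1 c=1
t0.Δ3 clk=1 b=1 a=1 c=0
t0.Δ4 clk=1 b=0 a=1 c=0
t1.Δ0 clk=1 b=0 a=1 c=0
t1.Δ1 clk=0 b=0 a=1 c=0
t2.Δ0 clk=0 b=0 a=1 c=0
t2.Δ1 clk=1 b=0 a=1 c=0
t2.Δ2 clk=1 b=0 a=0 c=0
t2.Δ3 clk=1 b=0 a=0 c=1
t3.Δ0 clk=1 b=0 a=0 c=1
t3.Δ1 clk=0 b=0 a=0 c=1
t4.Δ0 clk=0 b=0 a=0 c=1
t4.Δ1 clk=1 b=0 a=0 c=1
t4.Δ2 clk=1 b=0 a=1 c=1
t4.Δ3 clk=1 b=1 a=1 c=0
t4.Δ4 clk=1 b=0 a=1 c=0
t5.Δ0 clk=1 b=0 a=1 c=0
t5.Δ1 clk=0 b=0 a=1 c=0
t6.Δ0 clk=0 b=0 a=1 c=0
t6.Δ1 clk=1 b=0 a=1 c=0
t6.Δ2 clk=1 b=0 a=0 c=0
t6.Δ3 clk=1 b=0 a=0 c=1

no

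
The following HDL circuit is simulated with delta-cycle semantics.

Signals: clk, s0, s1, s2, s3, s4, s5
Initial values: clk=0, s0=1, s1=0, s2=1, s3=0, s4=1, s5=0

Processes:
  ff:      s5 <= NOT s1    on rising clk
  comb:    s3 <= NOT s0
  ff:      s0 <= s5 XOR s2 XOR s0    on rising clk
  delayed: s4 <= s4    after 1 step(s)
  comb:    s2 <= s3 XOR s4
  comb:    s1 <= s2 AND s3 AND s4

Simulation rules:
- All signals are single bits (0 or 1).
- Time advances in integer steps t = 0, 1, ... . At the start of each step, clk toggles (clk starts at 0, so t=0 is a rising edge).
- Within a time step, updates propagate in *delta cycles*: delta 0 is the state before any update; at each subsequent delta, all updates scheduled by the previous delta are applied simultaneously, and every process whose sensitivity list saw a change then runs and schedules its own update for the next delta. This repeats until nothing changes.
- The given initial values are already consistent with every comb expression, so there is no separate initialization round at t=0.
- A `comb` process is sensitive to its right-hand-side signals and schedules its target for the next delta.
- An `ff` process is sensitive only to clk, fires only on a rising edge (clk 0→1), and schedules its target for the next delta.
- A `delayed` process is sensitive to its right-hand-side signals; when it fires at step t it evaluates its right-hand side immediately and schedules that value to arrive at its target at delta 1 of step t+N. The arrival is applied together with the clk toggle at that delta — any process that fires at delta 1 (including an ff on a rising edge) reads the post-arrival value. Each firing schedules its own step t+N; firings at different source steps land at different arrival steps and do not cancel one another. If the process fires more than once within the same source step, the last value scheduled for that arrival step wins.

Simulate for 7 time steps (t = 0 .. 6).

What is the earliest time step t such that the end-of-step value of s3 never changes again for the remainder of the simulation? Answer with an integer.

t0.Δ0 clk=0 s1=0 s2=1 s5=0 s0=1 s4=1 s3=0
t0.Δ1 clk=1 s1=0 s2=1 s5=0 s0=1 s4=1 s3=0
t0.Δ2 clk=1 s1=0 s2=1 s5=1 s0=0 s4=1 s3=0
t0.Δ3 clk=1 s1=0 s2=1 s5=1 s0=0 s4=1 s3=1
t0.Δ4 clk=1 s1=1 s2=0 s5=1 s0=0 s4=1 s3=1
t0.Δ5 clk=1 s1=0 s2=0 s5=1 s0=0 s4=1 s3=1
t1.Δ0 clk=1 s1=0 s2=0 s5=1 s0=0 s4=1 s3=1
t1.Δ1 clk=0 s1=0 s2=0 s5=1 s0=0 s4=1 s3=1
t2.Δ0 clk=0 s1=0 s2=0 s5=1 s0=0 s4=1 s3=1
t2.Δ1 clk=1 s1=0 s2=0 s5=1 s0=0 s4=1 s3=1
t2.Δ2 clk=1 s1=0 s2=0 s5=1 s0=1 s4=1 s3=1
t2.Δ3 clk=1 s1=0 s2=0 s5=1 s0=1 s4=1 s3=0
t2.Δ4 clk=1 s1=0 s2=1 s5=1 s0=1 s4=1 s3=0
t3.Δ0 clk=1 s1=0 s2=1 s5=1 s0=1 s4=1 s3=0
t3.Δ1 clk=0 s1=0 s2=1 s5=1 s0=1 s4=1 s3=0
t4.Δ0 clk=0 s1=0 s2=1 s5=1 s0=1 s4=1 s3=0
t4.Δ1 clk=1 s1=0 s2=1 s5=1 s0=1 s4=1 s3=0
t5.Δ0 clk=1 s1=0 s2=1 s5=1 s0=1 s4=1 s3=0
t5.Δ1 clk=0 s1=0 s2=1 s5=1 s0=1 s4=1 s3=0
t6.Δ0 clk=0 s1=0 s2=1 s5=1 s0=1 s4=1 s3=0
t6.Δ1 clk=1 s1=0 s2=1 s5=1 s0=1 s4=1 s3=0

2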